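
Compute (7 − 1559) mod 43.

Dividing 1559 by 43 gives quotient 36 and remainder 11.
(7 − 11) mod 43 = 39.

39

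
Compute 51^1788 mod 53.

Successive squares of 51 mod 53: 51^1≡51, 51^2≡4, 51^4≡16, 51^8≡44, 51^16≡28, 51^32≡42, 51^64≡15, 51^128≡13, 51^256≡10, 51^512≡47, 51^1024≡36.
Since 1788 = 4 + 8 + 16 + 32 + 64 + 128 + 512 + 1024 in binary, 51^1788 ≡ 16·44·28·42·15·13·47·36 ≡ 24 (mod 53).

24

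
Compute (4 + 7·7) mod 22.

7·7 = 49.
49 mod 22 = 5 (since 2·22 = 44).
(4 + 5) mod 22 = 9.

9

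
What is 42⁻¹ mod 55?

55 = 1·42 + 13
42 = 3·13 + 3
13 = 4·3 + 1
3 = 3·1 + 0
Back-substituting gives 42·38 ≡ 1 (mod 55).

38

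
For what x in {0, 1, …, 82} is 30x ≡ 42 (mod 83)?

30⁻¹ ≡ 36 (mod 83) because 30·36 = 1080 = 13·83 + 1.
Multiplying both sides by 36: x ≡ 36·42 = 1512 ≡ 18 (mod 83).
Check: 30·18 = 540 = 6·83 + 42.

18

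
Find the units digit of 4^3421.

Powers of 4 mod 10 repeat with period 2: 4, 6.
3421 mod 2 = 1, so the last digit matches 4^1 = 4.

4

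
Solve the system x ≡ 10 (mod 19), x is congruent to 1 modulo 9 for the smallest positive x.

10

Since 9·17 ≡ 1 (mod 19), take x = 1 + 9·((10−1)·17 mod 19) = 1 + 9·1 = 10.
Check: 10 mod 19 = 10, 10 mod 9 = 1.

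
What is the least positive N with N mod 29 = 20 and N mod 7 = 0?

49

Since 7·25 ≡ 1 (mod 29), take x = 0 + 7·((20−0)·25 mod 29) = 0 + 7·7 = 49.
Check: 49 mod 29 = 20, 49 mod 7 = 0.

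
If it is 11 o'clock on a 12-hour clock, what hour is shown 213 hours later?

213 − 17·12 = 9, so 213 ≡ 9 (mod 12).
11 + 9 → 8 on a 12-hour dial.

8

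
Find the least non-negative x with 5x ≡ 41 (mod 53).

The inverse of 5 mod 53 is 32 (since 5·32 = 160 ≡ 1).
Multiplying both sides by 32: x ≡ 32·41 = 1312 ≡ 40 (mod 53).
Check: 5·40 = 200 = 3·53 + 41.

40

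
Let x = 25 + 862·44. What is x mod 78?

862·44 = 37928.
37928 mod 78 = 20 (since 486·78 = 37908).
(25 + 20) mod 78 = 45.

45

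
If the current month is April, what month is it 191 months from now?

March

Dividing 191 by 12 gives quotient 15 and remainder 11.
April + 11 months → March.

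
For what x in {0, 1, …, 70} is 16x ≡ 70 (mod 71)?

31

The inverse of 16 mod 71 is 40 (since 16·40 = 640 ≡ 1).
So x ≡ 40·70 = 2800 ≡ 31 (mod 71).
Check: 16·31 = 496 = 6·71 + 70.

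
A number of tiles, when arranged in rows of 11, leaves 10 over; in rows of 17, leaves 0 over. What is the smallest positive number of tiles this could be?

153

x ≡ 10 (mod 11) gives x ∈ {10, 21, 32, 43, 54, 65, 76, 87, …}.
The first of these with x mod 17 = 0 is 153.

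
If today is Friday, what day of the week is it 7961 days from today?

Sunday

7961 − 1137·7 = 2, so 7961 ≡ 2 (mod 7).
Friday + 2 days → Sunday.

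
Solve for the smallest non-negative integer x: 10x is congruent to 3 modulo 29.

9

The inverse of 10 mod 29 is 3 (since 10·3 = 30 ≡ 1).
Multiplying both sides by 3: x ≡ 3·3 = 9 ≡ 9 (mod 29).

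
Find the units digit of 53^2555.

The units digit of 53^n cycles with period 4: 3, 9, 7, 1, …
2555 leaves remainder 3 on division by 4, so 53^2555 ends in 7.

7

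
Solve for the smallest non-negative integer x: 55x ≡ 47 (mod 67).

24

The inverse of 55 mod 67 is 39 (since 55·39 = 2145 ≡ 1).
Multiplying both sides by 39: x ≡ 39·47 = 1833 ≡ 24 (mod 67).
Check: 55·24 = 1320 = 19·67 + 47.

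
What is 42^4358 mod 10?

4

The units digit of 42^n cycles with period 4: 2, 4, 8, 6, …
4358 leaves remainder 2 on division by 4, so 42^4358 ends in 4.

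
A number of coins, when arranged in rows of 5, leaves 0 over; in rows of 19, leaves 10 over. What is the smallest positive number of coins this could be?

Since 19·4 ≡ 1 (mod 5), take x = 10 + 19·((0−10)·4 mod 5) = 10 + 19·0 = 10.
Check: 10 mod 5 = 0, 10 mod 19 = 10.

10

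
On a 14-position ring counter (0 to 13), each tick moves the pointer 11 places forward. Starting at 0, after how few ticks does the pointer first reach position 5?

3

The inverse of 11 mod 14 is 9 (since 11·9 = 99 ≡ 1).
Multiplying both sides by 9: x ≡ 9·5 = 45 ≡ 3 (mod 14).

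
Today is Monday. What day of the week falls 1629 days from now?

1629 = 232·7 + 5, so 1629 mod 7 = 5.
Monday + 5 days → Saturday.

Saturday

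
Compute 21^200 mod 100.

Square-and-reduce mod 100: 21^1≡21, 21^2≡41, 21^4≡81, 21^8≡61, 21^16≡21, 21^32≡41, 21^64≡81, 21^128≡61.
Since 200 = 8 + 64 + 128 in binary, 21^200 ≡ 61·81·61 ≡ 1 (mod 100).

1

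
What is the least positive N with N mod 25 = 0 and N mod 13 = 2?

275

x ≡ 2 (mod 13) gives x ∈ {2, 15, 28, 41, 54, 67, 80, 93, …}.
The first of these with x mod 25 = 0 is 275.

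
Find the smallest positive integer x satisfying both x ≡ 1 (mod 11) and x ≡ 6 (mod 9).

78

Since 9·5 ≡ 1 (mod 11), take x = 6 + 9·((1−6)·5 mod 11) = 6 + 9·8 = 78.
Check: 78 mod 11 = 1, 78 mod 9 = 6.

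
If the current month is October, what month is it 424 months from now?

424 − 35·12 = 4, so 424 ≡ 4 (mod 12).
October + 4 months → February.

February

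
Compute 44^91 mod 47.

Square-and-reduce mod 47: 44^1≡44, 44^2≡9, 44^4≡34, 44^8≡28, 44^16≡32, 44^32≡37, 44^64≡6.
Since 91 = 1 + 2 + 8 + 16 + 64 in binary, 44^91 ≡ 44·9·28·32·6 ≡ 31 (mod 47).

31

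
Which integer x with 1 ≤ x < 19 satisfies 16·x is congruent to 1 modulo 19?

19 = 1·16 + 3
16 = 5·3 + 1
3 = 3·1 + 0
Back-substituting gives 16·6 ≡ 1 (mod 19).

6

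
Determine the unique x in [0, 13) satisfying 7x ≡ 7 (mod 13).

7⁻¹ ≡ 2 (mod 13) because 7·2 = 14 = 1·13 + 1.
So x ≡ 2·7 = 14 ≡ 1 (mod 13).

1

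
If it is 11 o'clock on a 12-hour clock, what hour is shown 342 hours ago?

342 − 28·12 = 6, so 342 ≡ 6 (mod 12).
11 − 6 → 5 on a 12-hour dial.

5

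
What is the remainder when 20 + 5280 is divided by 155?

Dividing 5280 by 155 gives quotient 34 and remainder 10.
(20 + 10) mod 155 = 30.

30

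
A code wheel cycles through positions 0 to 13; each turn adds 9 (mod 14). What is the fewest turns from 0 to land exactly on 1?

11

9·11 = 99 = 7·14 + 1, so 9⁻¹ ≡ 11 (mod 14).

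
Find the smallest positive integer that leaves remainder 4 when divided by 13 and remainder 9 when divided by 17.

43

Since 17·10 ≡ 1 (mod 13), take x = 9 + 17·((4−9)·10 mod 13) = 9 + 17·2 = 43.
Check: 43 mod 13 = 4, 43 mod 17 = 9.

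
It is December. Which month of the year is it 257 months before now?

July

Dividing 257 by 12 gives quotient 21 and remainder 5.
December − 5 months → July.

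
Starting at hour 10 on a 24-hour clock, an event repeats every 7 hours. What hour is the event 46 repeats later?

46·7 = 322.
322 mod 24 = 10 (since 13·24 = 312).
(10 + 10) mod 24 = 20.

20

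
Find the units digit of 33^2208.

Last digits of 3^n: 3, 9, 7, 1 (period 4).
2208 leaves remainder 0 on division by 4, so 33^2208 ends in 1.

1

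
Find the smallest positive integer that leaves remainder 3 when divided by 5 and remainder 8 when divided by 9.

8

Since 9·4 ≡ 1 (mod 5), take x = 8 + 9·((3−8)·4 mod 5) = 8 + 9·0 = 8.
Check: 8 mod 5 = 3, 8 mod 9 = 8.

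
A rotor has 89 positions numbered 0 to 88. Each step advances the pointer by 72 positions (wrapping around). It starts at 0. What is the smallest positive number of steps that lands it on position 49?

39

The inverse of 72 mod 89 is 68 (since 72·68 = 4896 ≡ 1).
Multiplying both sides by 68: x ≡ 68·49 = 3332 ≡ 39 (mod 89).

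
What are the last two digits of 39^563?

By repeated squaring mod 100: 39^1≡39, 39^2≡21, 39^4≡41, 39^8≡81, 39^16≡61, 39^32≡21, 39^64≡41, 39^128≡81, 39^256≡61, 39^512≡21.
563 = 1 + 2 + 16 + 32 + 512, so 39^563 ≡ 39·21·61·21·21 ≡ 19 (mod 100).

19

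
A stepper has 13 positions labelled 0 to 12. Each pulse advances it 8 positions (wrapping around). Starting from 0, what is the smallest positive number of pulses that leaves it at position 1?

8·5 = 40 = 3·13 + 1, so 8⁻¹ ≡ 5 (mod 13).

5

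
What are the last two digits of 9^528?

Square-and-reduce mod 100: 9^1≡9, 9^2≡81, 9^4≡61, 9^8≡21, 9^16≡41, 9^32≡81, 9^64≡61, 9^128≡21, 9^256≡41, 9^512≡81.
Since 528 = 16 + 512 in binary, 9^528 ≡ 41·81 ≡ 21 (mod 100).

21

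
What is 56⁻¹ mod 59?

56·39 = 2184 = 37·59 + 1, so 56⁻¹ ≡ 39 (mod 59).

39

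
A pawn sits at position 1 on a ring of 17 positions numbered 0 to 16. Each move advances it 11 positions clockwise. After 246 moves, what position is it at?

246·11 = 2706.
2706 − 159·17 = 3, so 2706 ≡ 3 (mod 17).
(1 + 3) mod 17 = 4.

4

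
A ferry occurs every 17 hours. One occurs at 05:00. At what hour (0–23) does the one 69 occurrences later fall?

2

69·17 = 1173.
1173 = 48·24 + 21, so 1173 mod 24 = 21.
(5 + 21) mod 24 = 2.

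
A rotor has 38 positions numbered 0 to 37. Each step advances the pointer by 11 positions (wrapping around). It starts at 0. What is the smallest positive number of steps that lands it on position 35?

17

11⁻¹ ≡ 7 (mod 38) because 11·7 = 77 = 2·38 + 1.
So x ≡ 7·35 = 245 ≡ 17 (mod 38).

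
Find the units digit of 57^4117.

The units digit of 57^n cycles with period 4: 7, 9, 3, 1, …
4117 leaves remainder 1 on division by 4, so 57^4117 ends in 7.

7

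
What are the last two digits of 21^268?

By repeated squaring mod 100: 21^1≡21, 21^2≡41, 21^4≡81, 21^8≡61, 21^16≡21, 21^32≡41, 21^64≡81, 21^128≡61, 21^256≡21.
268 = 4 + 8 + 256, so 21^268 ≡ 81·61·21 ≡ 61 (mod 100).

61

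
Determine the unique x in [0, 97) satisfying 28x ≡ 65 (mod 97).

82

The inverse of 28 mod 97 is 52 (since 28·52 = 1456 ≡ 1).
Multiplying both sides by 52: x ≡ 52·65 = 3380 ≡ 82 (mod 97).
Check: 28·82 = 2296 = 23·97 + 65.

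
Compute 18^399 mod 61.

38

Successive squares of 18 mod 61: 18^1≡18, 18^2≡19, 18^4≡56, 18^8≡25, 18^16≡15, 18^32≡42, 18^64≡56, 18^128≡25, 18^256≡15.
Since 399 = 1 + 2 + 4 + 8 + 128 + 256 in binary, 18^399 ≡ 18·19·56·25·25·15 ≡ 38 (mod 61).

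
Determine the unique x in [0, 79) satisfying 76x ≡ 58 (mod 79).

7

76⁻¹ ≡ 26 (mod 79) because 76·26 = 1976 = 25·79 + 1.
So x ≡ 26·58 = 1508 ≡ 7 (mod 79).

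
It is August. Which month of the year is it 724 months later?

December

724 − 60·12 = 4, so 724 ≡ 4 (mod 12).
August + 4 months → December.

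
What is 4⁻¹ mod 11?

11 = 2·4 + 3
4 = 1·3 + 1
3 = 3·1 + 0
Back-substituting gives 4·3 ≡ 1 (mod 11).

3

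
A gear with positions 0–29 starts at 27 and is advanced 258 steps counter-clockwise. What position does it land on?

9

258 − 8·30 = 18, so 258 ≡ 18 (mod 30).
(27 − 18) mod 30 = 9.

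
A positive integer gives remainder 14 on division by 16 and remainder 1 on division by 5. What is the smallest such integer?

46

x ≡ 1 (mod 5) gives x ∈ {1, 6, 11, 16, 21, 26, 31, 36, …}.
The first of these with x mod 16 = 14 is 46.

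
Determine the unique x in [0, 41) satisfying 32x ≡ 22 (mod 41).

34

The inverse of 32 mod 41 is 9 (since 32·9 = 288 ≡ 1).
So x ≡ 9·22 = 198 ≡ 34 (mod 41).
Check: 32·34 = 1088 = 26·41 + 22.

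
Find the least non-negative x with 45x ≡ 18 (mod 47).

38

45⁻¹ ≡ 23 (mod 47) because 45·23 = 1035 = 22·47 + 1.
So x ≡ 23·18 = 414 ≡ 38 (mod 47).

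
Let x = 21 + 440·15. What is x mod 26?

17

440·15 = 6600.
6600 mod 26 = 22 (since 253·26 = 6578).
(21 + 22) mod 26 = 17.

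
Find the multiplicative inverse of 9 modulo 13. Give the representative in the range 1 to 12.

9·3 = 27 = 2·13 + 1, so 9⁻¹ ≡ 3 (mod 13).

3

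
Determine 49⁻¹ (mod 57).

57 = 1·49 + 8
49 = 6·8 + 1
8 = 8·1 + 0
Back-substituting gives 49·7 ≡ 1 (mod 57).

7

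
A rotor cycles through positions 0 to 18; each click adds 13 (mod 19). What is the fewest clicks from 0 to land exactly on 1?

3

13·3 = 39 = 2·19 + 1, so 13⁻¹ ≡ 3 (mod 19).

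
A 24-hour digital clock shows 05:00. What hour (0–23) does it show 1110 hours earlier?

23

Dividing 1110 by 24 gives quotient 46 and remainder 6.
(5 − 6) mod 24 = 23.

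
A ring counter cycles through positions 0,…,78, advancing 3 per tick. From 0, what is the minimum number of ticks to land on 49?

69

3⁻¹ ≡ 53 (mod 79) because 3·53 = 159 = 2·79 + 1.
Multiplying both sides by 53: x ≡ 53·49 = 2597 ≡ 69 (mod 79).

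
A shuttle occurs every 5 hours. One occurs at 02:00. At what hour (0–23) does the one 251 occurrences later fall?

251·5 = 1255.
1255 mod 24 = 7 (since 52·24 = 1248).
(2 + 7) mod 24 = 9.

9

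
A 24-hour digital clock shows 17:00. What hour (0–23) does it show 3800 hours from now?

1

3800 − 158·24 = 8, so 3800 ≡ 8 (mod 24).
(17 + 8) mod 24 = 1.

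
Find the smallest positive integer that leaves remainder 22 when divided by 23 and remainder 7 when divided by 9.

160

x ≡ 7 (mod 9) gives x ∈ {7, 16, 25, 34, 43, 52, 61, 70, …}.
The first of these with x mod 23 = 22 is 160.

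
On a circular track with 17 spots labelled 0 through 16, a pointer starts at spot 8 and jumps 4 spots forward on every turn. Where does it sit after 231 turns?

231·4 = 924.
Dividing 924 by 17 gives quotient 54 and remainder 6.
(8 + 6) mod 17 = 14.

14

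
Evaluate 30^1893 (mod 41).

Successive squares of 30 mod 41: 30^1≡30, 30^2≡39, 30^4≡4, 30^8≡16, 30^16≡10, 30^32≡18, 30^64≡37, 30^128≡16, 30^256≡10, 30^512≡18, 30^1024≡37.
1893 = 1 + 4 + 32 + 64 + 256 + 512 + 1024, so 30^1893 ≡ 30·4·18·37·10·18·37 ≡ 34 (mod 41).

34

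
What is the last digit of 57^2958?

Last digits of 7^n: 7, 9, 3, 1 (period 4).
2958 leaves remainder 2 on division by 4, so 57^2958 ends in 9.

9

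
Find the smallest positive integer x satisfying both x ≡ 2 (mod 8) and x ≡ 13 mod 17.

98

x ≡ 2 (mod 8) gives x ∈ {2, 10, 18, 26, 34, 42, 50, 58, …}.
The first of these with x mod 17 = 13 is 98.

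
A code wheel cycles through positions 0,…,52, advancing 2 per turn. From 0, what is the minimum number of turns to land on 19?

36

2⁻¹ ≡ 27 (mod 53) because 2·27 = 54 = 1·53 + 1.
Multiplying both sides by 27: x ≡ 27·19 = 513 ≡ 36 (mod 53).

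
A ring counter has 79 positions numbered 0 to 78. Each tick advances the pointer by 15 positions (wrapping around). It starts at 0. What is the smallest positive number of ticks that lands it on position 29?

23

15⁻¹ ≡ 58 (mod 79) because 15·58 = 870 = 11·79 + 1.
Multiplying both sides by 58: x ≡ 58·29 = 1682 ≡ 23 (mod 79).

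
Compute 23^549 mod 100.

Square-and-reduce mod 100: 23^1≡23, 23^2≡29, 23^4≡41, 23^8≡81, 23^16≡61, 23^32≡21, 23^64≡41, 23^128≡81, 23^256≡61, 23^512≡21.
Since 549 = 1 + 4 + 32 + 512 in binary, 23^549 ≡ 23·41·21·21 ≡ 63 (mod 100).

63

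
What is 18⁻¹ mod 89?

89 = 4·18 + 17
18 = 1·17 + 1
17 = 17·1 + 0
Back-substituting gives 18·5 ≡ 1 (mod 89).

5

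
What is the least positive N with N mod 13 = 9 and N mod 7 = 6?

x ≡ 6 (mod 7) gives x ∈ {6, 13, 20, 27, 34, 41, 48}.
The first of these with x mod 13 = 9 is 48.

48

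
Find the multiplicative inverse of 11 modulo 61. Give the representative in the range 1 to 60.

50

61 = 5·11 + 6
11 = 1·6 + 5
6 = 1·5 + 1
5 = 5·1 + 0
Back-substituting gives 11·50 ≡ 1 (mod 61).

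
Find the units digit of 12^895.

8

Last digits of 2^n: 2, 4, 8, 6 (period 4).
895 leaves remainder 3 on division by 4, so 12^895 ends in 8.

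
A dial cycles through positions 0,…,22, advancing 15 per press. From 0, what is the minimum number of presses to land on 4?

The inverse of 15 mod 23 is 20 (since 15·20 = 300 ≡ 1).
Multiplying both sides by 20: x ≡ 20·4 = 80 ≡ 11 (mod 23).
Check: 15·11 = 165 = 7·23 + 4.

11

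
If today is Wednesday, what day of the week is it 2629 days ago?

Saturday

2629 mod 7 = 4 (since 375·7 = 2625).
Wednesday − 4 days → Saturday.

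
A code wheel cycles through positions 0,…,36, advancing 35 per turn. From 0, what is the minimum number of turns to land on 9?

35⁻¹ ≡ 18 (mod 37) because 35·18 = 630 = 17·37 + 1.
Multiplying both sides by 18: x ≡ 18·9 = 162 ≡ 14 (mod 37).
Check: 35·14 = 490 = 13·37 + 9.

14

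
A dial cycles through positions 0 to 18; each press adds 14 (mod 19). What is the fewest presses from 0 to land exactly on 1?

14·15 = 210 = 11·19 + 1, so 14⁻¹ ≡ 15 (mod 19).

15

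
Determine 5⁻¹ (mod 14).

3

5·3 = 15 = 1·14 + 1, so 5⁻¹ ≡ 3 (mod 14).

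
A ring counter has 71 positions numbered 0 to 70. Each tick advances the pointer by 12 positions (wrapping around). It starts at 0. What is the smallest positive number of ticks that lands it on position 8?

48

12⁻¹ ≡ 6 (mod 71) because 12·6 = 72 = 1·71 + 1.
Multiplying both sides by 6: x ≡ 6·8 = 48 ≡ 48 (mod 71).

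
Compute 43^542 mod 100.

49

Successive squares of 43 mod 100: 43^1≡43, 43^2≡49, 43^4≡1, 43^8≡1, 43^16≡1, 43^32≡1, 43^64≡1, 43^128≡1, 43^256≡1, 43^512≡1.
542 = 2 + 4 + 8 + 16 + 512, so 43^542 ≡ 49·1·1·1·1 ≡ 49 (mod 100).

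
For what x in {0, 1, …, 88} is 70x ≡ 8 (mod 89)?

70⁻¹ ≡ 14 (mod 89) because 70·14 = 980 = 11·89 + 1.
So x ≡ 14·8 = 112 ≡ 23 (mod 89).

23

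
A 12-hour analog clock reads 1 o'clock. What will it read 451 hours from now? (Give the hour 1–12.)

451 mod 12 = 7 (since 37·12 = 444).
1 + 7 → 8 on a 12-hour dial.

8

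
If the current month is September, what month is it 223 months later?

April

223 mod 12 = 7 (since 18·12 = 216).
September + 7 months → April.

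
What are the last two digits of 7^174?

49

Successive squares of 7 mod 100: 7^1≡7, 7^2≡49, 7^4≡1, 7^8≡1, 7^16≡1, 7^32≡1, 7^64≡1, 7^128≡1.
174 = 2 + 4 + 8 + 32 + 128, so 7^174 ≡ 49·1·1·1·1 ≡ 49 (mod 100).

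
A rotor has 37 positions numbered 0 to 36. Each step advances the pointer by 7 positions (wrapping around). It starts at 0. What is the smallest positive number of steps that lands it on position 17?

13

The inverse of 7 mod 37 is 16 (since 7·16 = 112 ≡ 1).
So x ≡ 16·17 = 272 ≡ 13 (mod 37).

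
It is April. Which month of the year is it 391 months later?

Dividing 391 by 12 gives quotient 32 and remainder 7.
April + 7 months → November.

November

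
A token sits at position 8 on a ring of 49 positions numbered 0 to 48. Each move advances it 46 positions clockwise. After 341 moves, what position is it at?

341·46 = 15686.
15686 = 320·49 + 6, so 15686 mod 49 = 6.
(8 + 6) mod 49 = 14.

14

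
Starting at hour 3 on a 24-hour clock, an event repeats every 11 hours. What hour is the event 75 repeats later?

75·11 = 825.
825 − 34·24 = 9, so 825 ≡ 9 (mod 24).
(3 + 9) mod 24 = 12.

12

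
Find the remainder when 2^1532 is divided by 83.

17

Successive squares of 2 mod 83: 2^1≡2, 2^2≡4, 2^4≡16, 2^8≡7, 2^16≡49, 2^32≡77, 2^64≡36, 2^128≡51, 2^256≡28, 2^512≡37, 2^1024≡41.
1532 = 4 + 8 + 16 + 32 + 64 + 128 + 256 + 1024, so 2^1532 ≡ 16·7·49·77·36·51·28·41 ≡ 17 (mod 83).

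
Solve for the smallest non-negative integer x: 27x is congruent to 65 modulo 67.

27⁻¹ ≡ 5 (mod 67) because 27·5 = 135 = 2·67 + 1.
Multiplying both sides by 5: x ≡ 5·65 = 325 ≡ 57 (mod 67).

57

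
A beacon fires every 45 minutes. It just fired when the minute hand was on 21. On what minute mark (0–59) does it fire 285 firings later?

285·45 = 12825.
12825 − 213·60 = 45, so 12825 ≡ 45 (mod 60).
(21 + 45) mod 60 = 6.

6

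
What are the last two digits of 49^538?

By repeated squaring mod 100: 49^1≡49, 49^2≡1, 49^4≡1, 49^8≡1, 49^16≡1, 49^32≡1, 49^64≡1, 49^128≡1, 49^256≡1, 49^512≡1.
Since 538 = 2 + 8 + 16 + 512 in binary, 49^538 ≡ 1·1·1·1 ≡ 1 (mod 100).

01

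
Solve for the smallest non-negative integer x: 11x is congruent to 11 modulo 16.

1

The inverse of 11 mod 16 is 3 (since 11·3 = 33 ≡ 1).
Multiplying both sides by 3: x ≡ 3·11 = 33 ≡ 1 (mod 16).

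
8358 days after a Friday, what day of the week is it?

8358 = 1194·7 + 0, so 8358 mod 7 = 0.
Friday + 0 days → Friday.

Friday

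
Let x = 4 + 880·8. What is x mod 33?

880·8 = 7040.
Dividing 7040 by 33 gives quotient 213 and remainder 11.
(4 + 11) mod 33 = 15.

15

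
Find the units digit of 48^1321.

The units digit of 48^n cycles with period 4: 8, 4, 2, 6, …
1321 mod 4 = 1, so the last digit matches 8^1 = 8.

8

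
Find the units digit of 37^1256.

Powers of 7 mod 10 repeat with period 4: 7, 9, 3, 1.
1256 mod 4 = 0, so the last digit matches 7^4 = 1.

1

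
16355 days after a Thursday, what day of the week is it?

16355 mod 7 = 3 (since 2336·7 = 16352).
Thursday + 3 days → Sunday.

Sunday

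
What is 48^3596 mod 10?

6

Powers of 8 mod 10 repeat with period 4: 8, 4, 2, 6.
3596 leaves remainder 0 on division by 4, so 48^3596 ends in 6.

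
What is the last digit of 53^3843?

7

Last digits of 3^n: 3, 9, 7, 1 (period 4).
3843 leaves remainder 3 on division by 4, so 53^3843 ends in 7.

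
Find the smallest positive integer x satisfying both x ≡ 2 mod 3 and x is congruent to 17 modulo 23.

Since 23·2 ≡ 1 (mod 3), take x = 17 + 23·((2−17)·2 mod 3) = 17 + 23·0 = 17.
Check: 17 mod 3 = 2, 17 mod 23 = 17.

17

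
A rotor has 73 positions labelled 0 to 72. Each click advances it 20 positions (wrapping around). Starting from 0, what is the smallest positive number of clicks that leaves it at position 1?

11

73 = 3·20 + 13
20 = 1·13 + 7
13 = 1·7 + 6
7 = 1·6 + 1
6 = 6·1 + 0
Back-substituting gives 20·11 ≡ 1 (mod 73).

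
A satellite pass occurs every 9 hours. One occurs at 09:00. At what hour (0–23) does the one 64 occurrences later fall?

64·9 = 576.
Dividing 576 by 24 gives quotient 24 and remainder 0.
(9 + 0) mod 24 = 9.

9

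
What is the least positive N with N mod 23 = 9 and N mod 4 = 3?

55

x ≡ 3 (mod 4) gives x ∈ {3, 7, 11, 15, 19, 23, 27, 31, …}.
The first of these with x mod 23 = 9 is 55.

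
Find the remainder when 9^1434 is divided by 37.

26

Square-and-reduce mod 37: 9^1≡9, 9^2≡7, 9^4≡12, 9^8≡33, 9^16≡16, 9^32≡34, 9^64≡9, 9^128≡7, 9^256≡12, 9^512≡33, 9^1024≡16.
1434 = 2 + 8 + 16 + 128 + 256 + 1024, so 9^1434 ≡ 7·33·16·7·12·16 ≡ 26 (mod 37).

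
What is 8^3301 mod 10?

Powers of 8 mod 10 repeat with period 4: 8, 4, 2, 6.
3301 mod 4 = 1, so the last digit matches 8^1 = 8.

8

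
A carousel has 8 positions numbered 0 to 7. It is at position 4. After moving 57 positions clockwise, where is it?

57 − 7·8 = 1, so 57 ≡ 1 (mod 8).
(4 + 1) mod 8 = 5.

5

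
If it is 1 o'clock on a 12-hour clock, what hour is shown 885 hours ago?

885 = 73·12 + 9, so 885 mod 12 = 9.
1 − 9 → 4 on a 12-hour dial.

4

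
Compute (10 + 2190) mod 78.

16

2190 − 28·78 = 6, so 2190 ≡ 6 (mod 78).
(10 + 6) mod 78 = 16.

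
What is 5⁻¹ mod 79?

5·16 = 80 = 1·79 + 1, so 5⁻¹ ≡ 16 (mod 79).

16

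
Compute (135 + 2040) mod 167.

4

2040 mod 167 = 36 (since 12·167 = 2004).
(135 + 36) mod 167 = 4.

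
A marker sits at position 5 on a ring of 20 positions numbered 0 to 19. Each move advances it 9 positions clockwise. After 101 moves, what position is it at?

101·9 = 909.
Dividing 909 by 20 gives quotient 45 and remainder 9.
(5 + 9) mod 20 = 14.

14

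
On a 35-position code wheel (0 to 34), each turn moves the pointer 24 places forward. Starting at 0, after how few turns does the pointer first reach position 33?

The inverse of 24 mod 35 is 19 (since 24·19 = 456 ≡ 1).
Multiplying both sides by 19: x ≡ 19·33 = 627 ≡ 32 (mod 35).

32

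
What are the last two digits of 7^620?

By repeated squaring mod 100: 7^1≡7, 7^2≡49, 7^4≡1, 7^8≡1, 7^16≡1, 7^32≡1, 7^64≡1, 7^128≡1, 7^256≡1, 7^512≡1.
620 = 4 + 8 + 32 + 64 + 512, so 7^620 ≡ 1·1·1·1·1 ≡ 1 (mod 100).

01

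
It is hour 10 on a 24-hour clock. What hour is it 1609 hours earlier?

9

Dividing 1609 by 24 gives quotient 67 and remainder 1.
(10 − 1) mod 24 = 9.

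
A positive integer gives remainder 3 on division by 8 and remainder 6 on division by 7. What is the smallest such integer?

x ≡ 6 (mod 7) gives x ∈ {6, 13, 20, 27}.
The first of these with x mod 8 = 3 is 27.

27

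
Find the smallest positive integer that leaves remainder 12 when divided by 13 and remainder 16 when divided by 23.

246

Since 23·4 ≡ 1 (mod 13), take x = 16 + 23·((12−16)·4 mod 13) = 16 + 23·10 = 246.
Check: 246 mod 13 = 12, 246 mod 23 = 16.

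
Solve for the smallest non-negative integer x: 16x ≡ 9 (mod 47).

27

16⁻¹ ≡ 3 (mod 47) because 16·3 = 48 = 1·47 + 1.
So x ≡ 3·9 = 27 ≡ 27 (mod 47).
Check: 16·27 = 432 = 9·47 + 9.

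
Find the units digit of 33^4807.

Powers of 3 mod 10 repeat with period 4: 3, 9, 7, 1.
4807 leaves remainder 3 on division by 4, so 33^4807 ends in 7.

7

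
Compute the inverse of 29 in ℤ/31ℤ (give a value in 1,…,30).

15

31 = 1·29 + 2
29 = 14·2 + 1
2 = 2·1 + 0
Back-substituting gives 29·15 ≡ 1 (mod 31).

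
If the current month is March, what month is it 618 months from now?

September

618 − 51·12 = 6, so 618 ≡ 6 (mod 12).
March + 6 months → September.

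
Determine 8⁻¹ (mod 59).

37

59 = 7·8 + 3
8 = 2·3 + 2
3 = 1·2 + 1
2 = 2·1 + 0
Back-substituting gives 8·37 ≡ 1 (mod 59).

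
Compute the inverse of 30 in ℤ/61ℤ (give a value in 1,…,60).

59

30·59 = 1770 = 29·61 + 1, so 30⁻¹ ≡ 59 (mod 61).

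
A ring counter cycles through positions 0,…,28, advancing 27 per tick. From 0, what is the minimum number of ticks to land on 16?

27⁻¹ ≡ 14 (mod 29) because 27·14 = 378 = 13·29 + 1.
Multiplying both sides by 14: x ≡ 14·16 = 224 ≡ 21 (mod 29).

21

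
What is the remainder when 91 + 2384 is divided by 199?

2384 mod 199 = 195 (since 11·199 = 2189).
(91 + 195) mod 199 = 87.

87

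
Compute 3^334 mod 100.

69

Square-and-reduce mod 100: 3^1≡3, 3^2≡9, 3^4≡81, 3^8≡61, 3^16≡21, 3^32≡41, 3^64≡81, 3^128≡61, 3^256≡21.
Since 334 = 2 + 4 + 8 + 64 + 256 in binary, 3^334 ≡ 9·81·61·81·21 ≡ 69 (mod 100).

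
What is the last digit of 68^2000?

Powers of 8 mod 10 repeat with period 4: 8, 4, 2, 6.
2000 leaves remainder 0 on division by 4, so 68^2000 ends in 6.

6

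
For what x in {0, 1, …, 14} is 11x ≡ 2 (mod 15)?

7

11⁻¹ ≡ 11 (mod 15) because 11·11 = 121 = 8·15 + 1.
Multiplying both sides by 11: x ≡ 11·2 = 22 ≡ 7 (mod 15).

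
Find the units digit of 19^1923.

Last digits of 9^n: 9, 1 (period 2).
1923 leaves remainder 1 on division by 2, so 19^1923 ends in 9.

9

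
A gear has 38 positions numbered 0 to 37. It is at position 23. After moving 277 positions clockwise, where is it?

Dividing 277 by 38 gives quotient 7 and remainder 11.
(23 + 11) mod 38 = 34.

34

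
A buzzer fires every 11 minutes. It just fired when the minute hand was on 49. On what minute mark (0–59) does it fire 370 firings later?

370·11 = 4070.
4070 mod 60 = 50 (since 67·60 = 4020).
(49 + 50) mod 60 = 39.

39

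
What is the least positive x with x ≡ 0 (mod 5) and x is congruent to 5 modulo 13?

Since 13·2 ≡ 1 (mod 5), take x = 5 + 13·((0−5)·2 mod 5) = 5 + 13·0 = 5.
Check: 5 mod 5 = 0, 5 mod 13 = 5.

5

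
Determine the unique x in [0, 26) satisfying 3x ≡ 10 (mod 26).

3⁻¹ ≡ 9 (mod 26) because 3·9 = 27 = 1·26 + 1.
Multiplying both sides by 9: x ≡ 9·10 = 90 ≡ 12 (mod 26).

12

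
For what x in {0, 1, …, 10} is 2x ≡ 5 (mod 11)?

2⁻¹ ≡ 6 (mod 11) because 2·6 = 12 = 1·11 + 1.
So x ≡ 6·5 = 30 ≡ 8 (mod 11).
Check: 2·8 = 16 = 1·11 + 5.

8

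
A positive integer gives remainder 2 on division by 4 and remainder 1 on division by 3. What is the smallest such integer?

10

Since 3·3 ≡ 1 (mod 4), take x = 1 + 3·((2−1)·3 mod 4) = 1 + 3·3 = 10.
Check: 10 mod 4 = 2, 10 mod 3 = 1.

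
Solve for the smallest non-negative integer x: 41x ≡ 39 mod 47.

17

The inverse of 41 mod 47 is 39 (since 41·39 = 1599 ≡ 1).
Multiplying both sides by 39: x ≡ 39·39 = 1521 ≡ 17 (mod 47).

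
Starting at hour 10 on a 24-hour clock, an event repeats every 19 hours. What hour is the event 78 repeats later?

78·19 = 1482.
1482 mod 24 = 18 (since 61·24 = 1464).
(10 + 18) mod 24 = 4.

4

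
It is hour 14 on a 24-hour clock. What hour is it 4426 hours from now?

0

4426 mod 24 = 10 (since 184·24 = 4416).
(14 + 10) mod 24 = 0.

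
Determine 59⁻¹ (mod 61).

61 = 1·59 + 2
59 = 29·2 + 1
2 = 2·1 + 0
Back-substituting gives 59·30 ≡ 1 (mod 61).

30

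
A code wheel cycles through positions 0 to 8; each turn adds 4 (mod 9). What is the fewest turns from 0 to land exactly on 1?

4·7 = 28 = 3·9 + 1, so 4⁻¹ ≡ 7 (mod 9).

7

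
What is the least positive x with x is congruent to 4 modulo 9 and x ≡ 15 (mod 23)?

130

x ≡ 4 (mod 9) gives x ∈ {4, 13, 22, 31, 40, 49, 58, 67, …}.
The first of these with x mod 23 = 15 is 130.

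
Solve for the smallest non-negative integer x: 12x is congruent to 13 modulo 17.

The inverse of 12 mod 17 is 10 (since 12·10 = 120 ≡ 1).
Multiplying both sides by 10: x ≡ 10·13 = 130 ≡ 11 (mod 17).
Check: 12·11 = 132 = 7·17 + 13.

11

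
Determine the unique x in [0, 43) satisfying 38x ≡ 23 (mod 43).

4

38⁻¹ ≡ 17 (mod 43) because 38·17 = 646 = 15·43 + 1.
So x ≡ 17·23 = 391 ≡ 4 (mod 43).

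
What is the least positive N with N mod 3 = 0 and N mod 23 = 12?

x ≡ 0 (mod 3) gives x ∈ {0, 3, 6, 9, 12}.
The first of these with x mod 23 = 12 is 12.

12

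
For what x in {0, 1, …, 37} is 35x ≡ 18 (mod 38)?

The inverse of 35 mod 38 is 25 (since 35·25 = 875 ≡ 1).
Multiplying both sides by 25: x ≡ 25·18 = 450 ≡ 32 (mod 38).

32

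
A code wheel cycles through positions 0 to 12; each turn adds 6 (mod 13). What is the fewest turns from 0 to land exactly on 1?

13 = 2·6 + 1
6 = 6·1 + 0
Back-substituting gives 6·11 ≡ 1 (mod 13).

11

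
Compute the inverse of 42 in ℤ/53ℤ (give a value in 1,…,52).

42·24 = 1008 = 19·53 + 1, so 42⁻¹ ≡ 24 (mod 53).

24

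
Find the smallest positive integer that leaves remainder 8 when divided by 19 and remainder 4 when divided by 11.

x ≡ 4 (mod 11) gives x ∈ {4, 15, 26, 37, 48, 59, 70, 81, …}.
The first of these with x mod 19 = 8 is 103.

103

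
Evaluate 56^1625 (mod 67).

19

By repeated squaring mod 67: 56^1≡56, 56^2≡54, 56^4≡35, 56^8≡19, 56^16≡26, 56^32≡6, 56^64≡36, 56^128≡23, 56^256≡60, 56^512≡49, 56^1024≡56.
1625 = 1 + 8 + 16 + 64 + 512 + 1024, so 56^1625 ≡ 56·19·26·36·49·56 ≡ 19 (mod 67).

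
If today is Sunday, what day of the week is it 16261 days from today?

Sunday

16261 − 2323·7 = 0, so 16261 ≡ 0 (mod 7).
Sunday + 0 days → Sunday.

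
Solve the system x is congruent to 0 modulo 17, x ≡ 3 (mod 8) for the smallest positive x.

x ≡ 3 (mod 8) gives x ∈ {3, 11, 19, 27, 35, 43, 51}.
The first of these with x mod 17 = 0 is 51.

51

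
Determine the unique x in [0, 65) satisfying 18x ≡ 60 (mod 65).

25

18⁻¹ ≡ 47 (mod 65) because 18·47 = 846 = 13·65 + 1.
So x ≡ 47·60 = 2820 ≡ 25 (mod 65).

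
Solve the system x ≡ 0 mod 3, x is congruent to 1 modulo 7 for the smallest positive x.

15

x ≡ 0 (mod 3) gives x ∈ {0, 3, 6, 9, 12, 15}.
The first of these with x mod 7 = 1 is 15.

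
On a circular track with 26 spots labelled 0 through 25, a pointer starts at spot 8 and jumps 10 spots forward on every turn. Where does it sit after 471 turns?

471·10 = 4710.
4710 = 181·26 + 4, so 4710 mod 26 = 4.
(8 + 4) mod 26 = 12.

12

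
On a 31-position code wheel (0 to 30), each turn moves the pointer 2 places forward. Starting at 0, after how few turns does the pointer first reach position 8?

4

The inverse of 2 mod 31 is 16 (since 2·16 = 32 ≡ 1).
Multiplying both sides by 16: x ≡ 16·8 = 128 ≡ 4 (mod 31).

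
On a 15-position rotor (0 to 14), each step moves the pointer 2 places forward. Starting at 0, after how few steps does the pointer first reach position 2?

1

2⁻¹ ≡ 8 (mod 15) because 2·8 = 16 = 1·15 + 1.
So x ≡ 8·2 = 16 ≡ 1 (mod 15).
Check: 2·1 = 2 = 0·15 + 2.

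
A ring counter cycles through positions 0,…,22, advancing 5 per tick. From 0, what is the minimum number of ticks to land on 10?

2

5⁻¹ ≡ 14 (mod 23) because 5·14 = 70 = 3·23 + 1.
So x ≡ 14·10 = 140 ≡ 2 (mod 23).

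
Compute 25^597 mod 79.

Square-and-reduce mod 79: 25^1≡25, 25^2≡72, 25^4≡49, 25^8≡31, 25^16≡13, 25^32≡11, 25^64≡42, 25^128≡26, 25^256≡44, 25^512≡40.
597 = 1 + 4 + 16 + 64 + 512, so 25^597 ≡ 25·49·13·42·40 ≡ 18 (mod 79).

18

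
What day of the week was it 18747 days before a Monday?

Sunday

18747 − 2678·7 = 1, so 18747 ≡ 1 (mod 7).
Monday − 1 day → Sunday.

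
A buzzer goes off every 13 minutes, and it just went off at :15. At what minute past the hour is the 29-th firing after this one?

29·13 = 377.
Dividing 377 by 60 gives quotient 6 and remainder 17.
(15 + 17) mod 60 = 32.

32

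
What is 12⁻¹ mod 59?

5

12·5 = 60 = 1·59 + 1, so 12⁻¹ ≡ 5 (mod 59).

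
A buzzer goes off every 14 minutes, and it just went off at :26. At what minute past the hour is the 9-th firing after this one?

9·14 = 126.
126 = 2·60 + 6, so 126 mod 60 = 6.
(26 + 6) mod 60 = 32.

32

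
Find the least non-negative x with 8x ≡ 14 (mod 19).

16

The inverse of 8 mod 19 is 12 (since 8·12 = 96 ≡ 1).
So x ≡ 12·14 = 168 ≡ 16 (mod 19).
Check: 8·16 = 128 = 6·19 + 14.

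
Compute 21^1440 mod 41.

Square-and-reduce mod 41: 21^1≡21, 21^2≡31, 21^4≡18, 21^8≡37, 21^16≡16, 21^32≡10, 21^64≡18, 21^128≡37, 21^256≡16, 21^512≡10, 21^1024≡18.
1440 = 32 + 128 + 256 + 1024, so 21^1440 ≡ 10·37·16·18 ≡ 1 (mod 41).

1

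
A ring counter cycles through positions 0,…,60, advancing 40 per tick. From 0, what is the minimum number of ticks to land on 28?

19

40⁻¹ ≡ 29 (mod 61) because 40·29 = 1160 = 19·61 + 1.
So x ≡ 29·28 = 812 ≡ 19 (mod 61).
Check: 40·19 = 760 = 12·61 + 28.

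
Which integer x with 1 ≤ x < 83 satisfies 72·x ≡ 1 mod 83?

72·15 = 1080 = 13·83 + 1, so 72⁻¹ ≡ 15 (mod 83).

15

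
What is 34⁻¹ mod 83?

22

34·22 = 748 = 9·83 + 1, so 34⁻¹ ≡ 22 (mod 83).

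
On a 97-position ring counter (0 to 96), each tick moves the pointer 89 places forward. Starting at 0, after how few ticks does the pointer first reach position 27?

33

The inverse of 89 mod 97 is 12 (since 89·12 = 1068 ≡ 1).
Multiplying both sides by 12: x ≡ 12·27 = 324 ≡ 33 (mod 97).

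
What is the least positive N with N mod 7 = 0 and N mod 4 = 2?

14

Since 4·2 ≡ 1 (mod 7), take x = 2 + 4·((0−2)·2 mod 7) = 2 + 4·3 = 14.
Check: 14 mod 7 = 0, 14 mod 4 = 2.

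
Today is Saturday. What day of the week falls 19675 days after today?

Dividing 19675 by 7 gives quotient 2810 and remainder 5.
Saturday + 5 days → Thursday.

Thursday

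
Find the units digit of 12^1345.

The units digit of 12^n cycles with period 4: 2, 4, 8, 6, …
1345 mod 4 = 1, so the last digit matches 2^1 = 2.

2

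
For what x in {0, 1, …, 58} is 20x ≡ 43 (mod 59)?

20⁻¹ ≡ 3 (mod 59) because 20·3 = 60 = 1·59 + 1.
Multiplying both sides by 3: x ≡ 3·43 = 129 ≡ 11 (mod 59).
Check: 20·11 = 220 = 3·59 + 43.

11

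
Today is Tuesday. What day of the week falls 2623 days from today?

2623 mod 7 = 5 (since 374·7 = 2618).
Tuesday + 5 days → Sunday.

Sunday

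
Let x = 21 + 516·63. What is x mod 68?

516·63 = 32508.
Dividing 32508 by 68 gives quotient 478 and remainder 4.
(21 + 4) mod 68 = 25.

25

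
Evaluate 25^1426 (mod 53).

46

By repeated squaring mod 53: 25^1≡25, 25^2≡42, 25^4≡15, 25^8≡13, 25^16≡10, 25^32≡47, 25^64≡36, 25^128≡24, 25^256≡46, 25^512≡49, 25^1024≡16.
Since 1426 = 2 + 16 + 128 + 256 + 1024 in binary, 25^1426 ≡ 42·10·24·46·16 ≡ 46 (mod 53).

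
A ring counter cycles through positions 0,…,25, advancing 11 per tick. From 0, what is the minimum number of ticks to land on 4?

24

The inverse of 11 mod 26 is 19 (since 11·19 = 209 ≡ 1).
Multiplying both sides by 19: x ≡ 19·4 = 76 ≡ 24 (mod 26).
Check: 11·24 = 264 = 10·26 + 4.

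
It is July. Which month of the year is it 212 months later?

March

212 = 17·12 + 8, so 212 mod 12 = 8.
July + 8 months → March.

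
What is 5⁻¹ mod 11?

9

11 = 2·5 + 1
5 = 5·1 + 0
Back-substituting gives 5·9 ≡ 1 (mod 11).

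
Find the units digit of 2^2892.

6

The units digit of 2^n cycles with period 4: 2, 4, 8, 6, …
2892 leaves remainder 0 on division by 4, so 2^2892 ends in 6.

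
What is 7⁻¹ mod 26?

15

7·15 = 105 = 4·26 + 1, so 7⁻¹ ≡ 15 (mod 26).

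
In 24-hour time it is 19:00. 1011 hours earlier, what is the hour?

16

1011 mod 24 = 3 (since 42·24 = 1008).
(19 − 3) mod 24 = 16.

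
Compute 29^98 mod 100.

61

Successive squares of 29 mod 100: 29^1≡29, 29^2≡41, 29^4≡81, 29^8≡61, 29^16≡21, 29^32≡41, 29^64≡81.
98 = 2 + 32 + 64, so 29^98 ≡ 41·41·81 ≡ 61 (mod 100).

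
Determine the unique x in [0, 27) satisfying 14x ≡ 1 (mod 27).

14⁻¹ ≡ 2 (mod 27) because 14·2 = 28 = 1·27 + 1.
So x ≡ 2·1 = 2 ≡ 2 (mod 27).

2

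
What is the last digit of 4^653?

4

The units digit of 4^n cycles with period 2: 4, 6, …
653 leaves remainder 1 on division by 2, so 4^653 ends in 4.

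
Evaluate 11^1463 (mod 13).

6

Successive squares of 11 mod 13: 11^1≡11, 11^2≡4, 11^4≡3, 11^8≡9, 11^16≡3, 11^32≡9, 11^64≡3, 11^128≡9, 11^256≡3, 11^512≡9, 11^1024≡3.
1463 = 1 + 2 + 4 + 16 + 32 + 128 + 256 + 1024, so 11^1463 ≡ 11·4·3·3·9·9·3·3 ≡ 6 (mod 13).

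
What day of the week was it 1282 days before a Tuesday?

1282 − 183·7 = 1, so 1282 ≡ 1 (mod 7).
Tuesday − 1 day → Monday.

Monday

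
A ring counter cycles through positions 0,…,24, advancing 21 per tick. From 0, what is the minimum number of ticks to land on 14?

9

21⁻¹ ≡ 6 (mod 25) because 21·6 = 126 = 5·25 + 1.
So x ≡ 6·14 = 84 ≡ 9 (mod 25).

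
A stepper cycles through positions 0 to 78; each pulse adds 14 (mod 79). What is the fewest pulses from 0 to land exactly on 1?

79 = 5·14 + 9
14 = 1·9 + 5
9 = 1·5 + 4
5 = 1·4 + 1
4 = 4·1 + 0
Back-substituting gives 14·17 ≡ 1 (mod 79).

17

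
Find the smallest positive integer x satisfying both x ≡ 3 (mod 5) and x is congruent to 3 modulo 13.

3

Since 13·2 ≡ 1 (mod 5), take x = 3 + 13·((3−3)·2 mod 5) = 3 + 13·0 = 3.
Check: 3 mod 5 = 3, 3 mod 13 = 3.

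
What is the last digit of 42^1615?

Powers of 2 mod 10 repeat with period 4: 2, 4, 8, 6.
1615 mod 4 = 3, so the last digit matches 2^3 = 8.

8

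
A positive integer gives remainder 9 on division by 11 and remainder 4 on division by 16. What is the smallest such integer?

Since 16·9 ≡ 1 (mod 11), take x = 4 + 16·((9−4)·9 mod 11) = 4 + 16·1 = 20.
Check: 20 mod 11 = 9, 20 mod 16 = 4.

20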